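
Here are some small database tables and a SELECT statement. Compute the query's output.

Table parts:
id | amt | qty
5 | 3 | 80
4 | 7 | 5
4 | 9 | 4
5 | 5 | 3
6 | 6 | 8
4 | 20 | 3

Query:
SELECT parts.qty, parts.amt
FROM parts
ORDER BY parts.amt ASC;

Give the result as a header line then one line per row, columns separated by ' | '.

== RESULT ==
parts.qty | parts.amt
80 | 3
3 | 5
8 | 6
5 | 7
4 | 9
3 | 20

Derivation:
After SELECT (6 rows):
parts.qty | parts.amt
80 | 3
5 | 7
4 | 9
3 | 5
8 | 6
3 | 20
After ORDER BY (6 rows):
parts.qty | parts.amt
80 | 3
3 | 5
8 | 6
5 | 7
4 | 9
3 | 20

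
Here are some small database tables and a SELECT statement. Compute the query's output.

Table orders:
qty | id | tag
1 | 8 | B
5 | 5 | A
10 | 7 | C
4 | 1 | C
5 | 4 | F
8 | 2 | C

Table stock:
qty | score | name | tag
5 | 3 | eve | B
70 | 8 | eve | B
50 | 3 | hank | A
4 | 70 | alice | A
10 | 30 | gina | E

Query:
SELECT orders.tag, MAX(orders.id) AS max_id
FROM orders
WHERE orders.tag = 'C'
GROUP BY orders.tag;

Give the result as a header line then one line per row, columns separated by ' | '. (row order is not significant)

After WHERE (3 rows):
orders.qty | orders.id | orders.tag
10 | 7 | C
4 | 1 | C
8 | 2 | C
After GROUP BY (1 rows):
orders.tag | max_id
C | 7

== RESULT ==
orders.tag | max_id
C | 7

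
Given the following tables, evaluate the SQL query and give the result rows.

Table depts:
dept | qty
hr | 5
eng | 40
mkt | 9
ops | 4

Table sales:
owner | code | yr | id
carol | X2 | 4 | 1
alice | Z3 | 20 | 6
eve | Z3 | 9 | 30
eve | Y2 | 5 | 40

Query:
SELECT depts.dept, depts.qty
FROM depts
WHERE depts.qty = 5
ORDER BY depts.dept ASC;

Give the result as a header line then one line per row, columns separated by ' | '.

After WHERE (1 rows):
depts.dept | depts.qty
hr | 5
After SELECT (1 rows):
depts.dept | depts.qty
hr | 5
After ORDER BY (1 rows):
depts.dept | depts.qty
hr | 5

== RESULT ==
depts.dept | depts.qty
hr | 5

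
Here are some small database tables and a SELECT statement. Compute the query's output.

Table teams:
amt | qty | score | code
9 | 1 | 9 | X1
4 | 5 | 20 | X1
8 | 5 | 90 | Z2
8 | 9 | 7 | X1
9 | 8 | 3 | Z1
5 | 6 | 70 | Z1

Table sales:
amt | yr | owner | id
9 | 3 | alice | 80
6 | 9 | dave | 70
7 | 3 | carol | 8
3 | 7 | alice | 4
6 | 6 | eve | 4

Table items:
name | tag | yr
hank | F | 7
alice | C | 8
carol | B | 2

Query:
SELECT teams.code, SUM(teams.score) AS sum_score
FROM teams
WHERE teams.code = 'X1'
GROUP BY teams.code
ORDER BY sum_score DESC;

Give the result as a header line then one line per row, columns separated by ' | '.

After WHERE (3 rows):
teams.amt | teams.qty | teams.score | teams.code
9 | 1 | 9 | X1
4 | 5 | 20 | X1
8 | 9 | 7 | X1
After GROUP BY (1 rows):
teams.code | sum_score
X1 | 36
After ORDER BY (1 rows):
teams.code | sum_score
X1 | 36

== RESULT ==
teams.code | sum_score
X1 | 36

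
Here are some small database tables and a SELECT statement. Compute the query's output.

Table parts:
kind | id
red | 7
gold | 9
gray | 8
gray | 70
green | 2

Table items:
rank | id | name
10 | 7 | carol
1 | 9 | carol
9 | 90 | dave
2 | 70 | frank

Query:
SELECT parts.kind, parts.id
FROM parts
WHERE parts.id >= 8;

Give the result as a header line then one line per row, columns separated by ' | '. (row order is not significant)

== RESULT ==
parts.kind | parts.id
gold | 9
gray | 8
gray | 70

Derivation:
After WHERE (3 rows):
parts.kind | parts.id
gold | 9
gray | 8
gray | 70
After SELECT (3 rows):
parts.kind | parts.id
gold | 9
gray | 8
gray | 70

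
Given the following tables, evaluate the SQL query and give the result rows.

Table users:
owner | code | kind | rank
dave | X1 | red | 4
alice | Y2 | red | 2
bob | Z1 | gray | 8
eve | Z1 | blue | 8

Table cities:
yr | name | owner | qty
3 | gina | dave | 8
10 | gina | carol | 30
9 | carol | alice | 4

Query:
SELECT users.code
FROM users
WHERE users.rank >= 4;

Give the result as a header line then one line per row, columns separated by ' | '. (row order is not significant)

== RESULT ==
users.code
X1
Z1
Z1

Derivation:
After WHERE (3 rows):
users.owner | users.code | users.kind | users.rank
dave | X1 | red | 4
bob | Z1 | gray | 8
eve | Z1 | blue | 8
After SELECT (3 rows):
users.code
X1
Z1
Z1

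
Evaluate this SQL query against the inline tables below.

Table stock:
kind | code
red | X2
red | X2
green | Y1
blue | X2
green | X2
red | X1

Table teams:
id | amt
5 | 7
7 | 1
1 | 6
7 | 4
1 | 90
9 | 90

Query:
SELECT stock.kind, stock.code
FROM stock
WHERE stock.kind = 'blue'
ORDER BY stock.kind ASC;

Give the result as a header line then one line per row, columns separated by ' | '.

== RESULT ==
stock.kind | stock.code
blue | X2

Derivation:
After WHERE (1 rows):
stock.kind | stock.code
blue | X2
After SELECT (1 rows):
stock.kind | stock.code
blue | X2
After ORDER BY (1 rows):
stock.kind | stock.code
blue | X2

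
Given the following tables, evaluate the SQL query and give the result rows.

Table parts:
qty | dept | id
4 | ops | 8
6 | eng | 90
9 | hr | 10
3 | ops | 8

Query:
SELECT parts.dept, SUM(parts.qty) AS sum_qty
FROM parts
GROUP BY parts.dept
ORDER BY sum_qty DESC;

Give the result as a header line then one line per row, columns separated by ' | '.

After GROUP BY (3 rows):
parts.dept | sum_qty
ops | 7
eng | 6
hr | 9
After ORDER BY (3 rows):
parts.dept | sum_qty
hr | 9
ops | 7
eng | 6

== RESULT ==
parts.dept | sum_qty
hr | 9
ops | 7
eng | 6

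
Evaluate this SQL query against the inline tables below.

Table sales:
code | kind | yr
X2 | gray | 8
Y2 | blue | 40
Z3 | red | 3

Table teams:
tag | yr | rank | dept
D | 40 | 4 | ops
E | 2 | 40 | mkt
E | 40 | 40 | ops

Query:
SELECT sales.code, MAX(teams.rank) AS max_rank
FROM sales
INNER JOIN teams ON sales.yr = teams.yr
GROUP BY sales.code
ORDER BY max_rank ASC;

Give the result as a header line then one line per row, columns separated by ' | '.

After JOIN teams (2 rows):
sales.code | sales.kind | sales.yr | teams.tag | teams.yr | teams.rank | teams.dept
Y2 | blue | 40 | D | 40 | 4 | ops
Y2 | blue | 40 | E | 40 | 40 | ops
After GROUP BY (1 rows):
sales.code | max_rank
Y2 | 40
After ORDER BY (1 rows):
sales.code | max_rank
Y2 | 40

== RESULT ==
sales.code | max_rank
Y2 | 40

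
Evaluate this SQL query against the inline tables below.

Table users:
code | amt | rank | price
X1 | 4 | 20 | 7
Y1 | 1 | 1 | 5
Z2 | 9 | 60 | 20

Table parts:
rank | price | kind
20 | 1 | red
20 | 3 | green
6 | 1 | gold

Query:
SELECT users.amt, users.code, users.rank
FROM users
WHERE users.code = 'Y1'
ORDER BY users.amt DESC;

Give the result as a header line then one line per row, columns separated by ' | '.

== RESULT ==
users.amt | users.code | users.rank
1 | Y1 | 1

Derivation:
After WHERE (1 rows):
users.code | users.amt | users.rank | users.price
Y1 | 1 | 1 | 5
After SELECT (1 rows):
users.amt | users.code | users.rank
1 | Y1 | 1
After ORDER BY (1 rows):
users.amt | users.code | users.rank
1 | Y1 | 1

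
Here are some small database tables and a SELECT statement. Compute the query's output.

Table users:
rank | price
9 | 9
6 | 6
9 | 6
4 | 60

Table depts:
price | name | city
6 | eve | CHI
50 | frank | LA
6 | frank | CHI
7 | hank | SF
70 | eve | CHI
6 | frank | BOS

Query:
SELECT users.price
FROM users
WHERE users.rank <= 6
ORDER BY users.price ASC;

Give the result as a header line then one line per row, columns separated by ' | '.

== RESULT ==
users.price
6
60

Derivation:
After WHERE (2 rows):
users.rank | users.price
6 | 6
4 | 60
After SELECT (2 rows):
users.price
6
60
After ORDER BY (2 rows):
users.price
6
60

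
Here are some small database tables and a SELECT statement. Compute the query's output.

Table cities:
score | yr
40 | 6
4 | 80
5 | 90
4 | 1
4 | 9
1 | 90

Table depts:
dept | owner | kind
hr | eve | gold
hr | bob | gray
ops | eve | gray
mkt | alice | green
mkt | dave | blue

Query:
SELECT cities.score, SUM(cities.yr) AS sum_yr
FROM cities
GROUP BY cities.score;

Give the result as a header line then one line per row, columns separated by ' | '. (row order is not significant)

== RESULT ==
cities.score | sum_yr
40 | 6
4 | 90
5 | 90
1 | 90

Derivation:
After GROUP BY (4 rows):
cities.score | sum_yr
40 | 6
4 | 90
5 | 90
1 | 90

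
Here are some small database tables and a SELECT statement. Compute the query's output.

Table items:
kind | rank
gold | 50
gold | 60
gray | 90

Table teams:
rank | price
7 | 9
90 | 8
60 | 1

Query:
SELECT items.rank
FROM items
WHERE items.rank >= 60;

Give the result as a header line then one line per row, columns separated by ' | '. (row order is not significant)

After WHERE (2 rows):
items.kind | items.rank
gold | 60
gray | 90
After SELECT (2 rows):
items.rank
60
90

== RESULT ==
items.rank
60
90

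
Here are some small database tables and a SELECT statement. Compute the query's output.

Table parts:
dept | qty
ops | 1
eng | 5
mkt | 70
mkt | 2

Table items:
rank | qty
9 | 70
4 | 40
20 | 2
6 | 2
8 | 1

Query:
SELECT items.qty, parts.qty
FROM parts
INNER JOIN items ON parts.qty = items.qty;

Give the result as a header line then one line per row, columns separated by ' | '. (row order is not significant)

After JOIN items (4 rows):
parts.dept | parts.qty | items.rank | items.qty
ops | 1 | 8 | 1
mkt | 70 | 9 | 70
mkt | 2 | 20 | 2
mkt | 2 | 6 | 2
After SELECT (4 rows):
items.qty | parts.qty
1 | 1
70 | 70
2 | 2
2 | 2

== RESULT ==
items.qty | parts.qty
1 | 1
70 | 70
2 | 2
2 | 2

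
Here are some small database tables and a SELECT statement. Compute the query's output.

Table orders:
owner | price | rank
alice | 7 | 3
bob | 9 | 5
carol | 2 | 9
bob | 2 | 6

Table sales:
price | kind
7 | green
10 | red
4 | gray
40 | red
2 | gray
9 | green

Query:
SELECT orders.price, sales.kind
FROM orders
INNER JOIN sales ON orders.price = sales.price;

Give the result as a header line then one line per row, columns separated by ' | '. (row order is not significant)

== RESULT ==
orders.price | sales.kind
7 | green
9 | green
2 | gray
2 | gray

Derivation:
After JOIN sales (4 rows):
orders.owner | orders.price | orders.rank | sales.price | sales.kind
alice | 7 | 3 | 7 | green
bob | 9 | 5 | 9 | green
carol | 2 | 9 | 2 | gray
bob | 2 | 6 | 2 | gray
After SELECT (4 rows):
orders.price | sales.kind
7 | green
9 | green
2 | gray
2 | gray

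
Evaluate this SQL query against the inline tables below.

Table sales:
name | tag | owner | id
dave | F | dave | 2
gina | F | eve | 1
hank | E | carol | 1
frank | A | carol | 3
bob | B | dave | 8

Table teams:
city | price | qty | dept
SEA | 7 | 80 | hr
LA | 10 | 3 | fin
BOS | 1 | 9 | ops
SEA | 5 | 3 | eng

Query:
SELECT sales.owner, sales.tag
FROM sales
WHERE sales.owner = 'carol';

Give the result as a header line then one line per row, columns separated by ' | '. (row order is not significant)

After WHERE (2 rows):
sales.name | sales.tag | sales.owner | sales.id
hank | E | carol | 1
frank | A | carol | 3
After SELECT (2 rows):
sales.owner | sales.tag
carol | E
carol | A

== RESULT ==
sales.owner | sales.tag
carol | E
carol | A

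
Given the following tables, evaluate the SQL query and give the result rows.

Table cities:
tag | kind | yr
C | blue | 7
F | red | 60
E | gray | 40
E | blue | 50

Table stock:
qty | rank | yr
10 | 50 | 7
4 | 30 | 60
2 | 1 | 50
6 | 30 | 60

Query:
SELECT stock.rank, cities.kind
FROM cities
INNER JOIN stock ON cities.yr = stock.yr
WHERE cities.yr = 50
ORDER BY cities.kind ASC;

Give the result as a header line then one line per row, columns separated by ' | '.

== RESULT ==
stock.rank | cities.kind
1 | blue

Derivation:
After JOIN stock (4 rows):
cities.tag | cities.kind | cities.yr | stock.qty | stock.rank | stock.yr
C | blue | 7 | 10 | 50 | 7
F | red | 60 | 4 | 30 | 60
F | red | 60 | 6 | 30 | 60
E | blue | 50 | 2 | 1 | 50
After WHERE (1 rows):
cities.tag | cities.kind | cities.yr | stock.qty | stock.rank | stock.yr
E | blue | 50 | 2 | 1 | 50
After SELECT (1 rows):
stock.rank | cities.kind
1 | blue
After ORDER BY (1 rows):
stock.rank | cities.kind
1 | blue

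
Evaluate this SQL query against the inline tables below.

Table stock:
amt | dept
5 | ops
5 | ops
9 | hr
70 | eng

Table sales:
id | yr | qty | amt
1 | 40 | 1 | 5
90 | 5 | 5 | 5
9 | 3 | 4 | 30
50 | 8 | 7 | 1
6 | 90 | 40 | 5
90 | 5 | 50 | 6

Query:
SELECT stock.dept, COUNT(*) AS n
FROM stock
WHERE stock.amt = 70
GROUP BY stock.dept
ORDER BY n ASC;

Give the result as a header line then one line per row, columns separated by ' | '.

After WHERE (1 rows):
stock.amt | stock.dept
70 | eng
After GROUP BY (1 rows):
stock.dept | n
eng | 1
After ORDER BY (1 rows):
stock.dept | n
eng | 1

== RESULT ==
stock.dept | n
eng | 1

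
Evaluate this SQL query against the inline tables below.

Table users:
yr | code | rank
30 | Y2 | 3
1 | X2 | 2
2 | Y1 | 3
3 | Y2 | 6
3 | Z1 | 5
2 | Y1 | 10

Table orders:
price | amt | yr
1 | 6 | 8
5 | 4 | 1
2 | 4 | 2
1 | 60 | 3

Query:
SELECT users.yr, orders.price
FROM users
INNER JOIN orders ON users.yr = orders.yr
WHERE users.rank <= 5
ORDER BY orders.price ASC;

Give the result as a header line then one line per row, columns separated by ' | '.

== RESULT ==
users.yr | orders.price
3 | 1
2 | 2
1 | 5

Derivation:
After JOIN orders (5 rows):
users.yr | users.code | users.rank | orders.price | orders.amt | orders.yr
1 | X2 | 2 | 5 | 4 | 1
2 | Y1 | 3 | 2 | 4 | 2
3 | Y2 | 6 | 1 | 60 | 3
3 | Z1 | 5 | 1 | 60 | 3
2 | Y1 | 10 | 2 | 4 | 2
After WHERE (3 rows):
users.yr | users.code | users.rank | orders.price | orders.amt | orders.yr
1 | X2 | 2 | 5 | 4 | 1
2 | Y1 | 3 | 2 | 4 | 2
3 | Z1 | 5 | 1 | 60 | 3
After SELECT (3 rows):
users.yr | orders.price
1 | 5
2 | 2
3 | 1
After ORDER BY (3 rows):
users.yr | orders.price
3 | 1
2 | 2
1 | 5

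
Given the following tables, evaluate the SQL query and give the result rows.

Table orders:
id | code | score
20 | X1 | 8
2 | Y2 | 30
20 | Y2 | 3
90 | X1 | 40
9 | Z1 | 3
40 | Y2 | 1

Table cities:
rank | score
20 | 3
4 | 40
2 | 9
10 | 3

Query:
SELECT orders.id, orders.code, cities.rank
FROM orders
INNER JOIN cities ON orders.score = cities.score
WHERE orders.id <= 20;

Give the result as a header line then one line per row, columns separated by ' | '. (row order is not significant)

== RESULT ==
orders.id | orders.code | cities.rank
20 | Y2 | 20
20 | Y2 | 10
9 | Z1 | 20
9 | Z1 | 10

Derivation:
After JOIN cities (5 rows):
orders.id | orders.code | orders.score | cities.rank | cities.score
20 | Y2 | 3 | 20 | 3
20 | Y2 | 3 | 10 | 3
90 | X1 | 40 | 4 | 40
9 | Z1 | 3 | 20 | 3
9 | Z1 | 3 | 10 | 3
After WHERE (4 rows):
orders.id | orders.code | orders.score | cities.rank | cities.score
20 | Y2 | 3 | 20 | 3
20 | Y2 | 3 | 10 | 3
9 | Z1 | 3 | 20 | 3
9 | Z1 | 3 | 10 | 3
After SELECT (4 rows):
orders.id | orders.code | cities.rank
20 | Y2 | 20
20 | Y2 | 10
9 | Z1 | 20
9 | Z1 | 10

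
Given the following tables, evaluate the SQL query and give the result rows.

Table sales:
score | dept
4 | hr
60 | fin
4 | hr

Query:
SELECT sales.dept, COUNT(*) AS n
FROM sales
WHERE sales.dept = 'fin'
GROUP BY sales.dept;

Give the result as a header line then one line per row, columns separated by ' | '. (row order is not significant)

After WHERE (1 rows):
sales.score | sales.dept
60 | fin
After GROUP BY (1 rows):
sales.dept | n
fin | 1

== RESULT ==
sales.dept | n
fin | 1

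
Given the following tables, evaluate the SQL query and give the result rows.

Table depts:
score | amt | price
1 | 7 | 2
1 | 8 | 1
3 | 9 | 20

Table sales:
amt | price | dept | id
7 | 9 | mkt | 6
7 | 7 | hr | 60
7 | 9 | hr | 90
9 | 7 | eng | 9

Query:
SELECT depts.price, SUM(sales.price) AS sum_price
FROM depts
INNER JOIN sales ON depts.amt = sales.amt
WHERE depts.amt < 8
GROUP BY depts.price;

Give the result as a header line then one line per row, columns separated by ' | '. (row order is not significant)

== RESULT ==
depts.price | sum_price
2 | 25

Derivation:
After JOIN sales (4 rows):
depts.score | depts.amt | depts.price | sales.amt | sales.price | sales.dept | sales.id
1 | 7 | 2 | 7 | 9 | mkt | 6
1 | 7 | 2 | 7 | 7 | hr | 60
1 | 7 | 2 | 7 | 9 | hr | 90
3 | 9 | 20 | 9 | 7 | eng | 9
After WHERE (3 rows):
depts.score | depts.amt | depts.price | sales.amt | sales.price | sales.dept | sales.id
1 | 7 | 2 | 7 | 9 | mkt | 6
1 | 7 | 2 | 7 | 7 | hr | 60
1 | 7 | 2 | 7 | 9 | hr | 90
After GROUP BY (1 rows):
depts.price | sum_price
2 | 25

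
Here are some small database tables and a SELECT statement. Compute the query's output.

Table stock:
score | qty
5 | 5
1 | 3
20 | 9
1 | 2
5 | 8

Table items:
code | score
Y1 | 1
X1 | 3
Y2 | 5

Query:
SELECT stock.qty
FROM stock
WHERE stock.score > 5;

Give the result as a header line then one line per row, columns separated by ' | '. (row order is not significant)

After WHERE (1 rows):
stock.score | stock.qty
20 | 9
After SELECT (1 rows):
stock.qty
9

== RESULT ==
stock.qty
9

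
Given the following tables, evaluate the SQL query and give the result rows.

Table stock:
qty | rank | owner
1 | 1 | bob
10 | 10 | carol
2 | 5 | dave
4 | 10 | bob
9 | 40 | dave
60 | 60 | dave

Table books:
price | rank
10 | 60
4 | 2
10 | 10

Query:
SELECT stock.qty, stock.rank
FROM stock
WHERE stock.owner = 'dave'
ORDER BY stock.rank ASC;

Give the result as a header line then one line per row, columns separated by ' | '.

== RESULT ==
stock.qty | stock.rank
2 | 5
9 | 40
60 | 60

Derivation:
After WHERE (3 rows):
stock.qty | stock.rank | stock.owner
2 | 5 | dave
9 | 40 | dave
60 | 60 | dave
After SELECT (3 rows):
stock.qty | stock.rank
2 | 5
9 | 40
60 | 60
After ORDER BY (3 rows):
stock.qty | stock.rank
2 | 5
9 | 40
60 | 60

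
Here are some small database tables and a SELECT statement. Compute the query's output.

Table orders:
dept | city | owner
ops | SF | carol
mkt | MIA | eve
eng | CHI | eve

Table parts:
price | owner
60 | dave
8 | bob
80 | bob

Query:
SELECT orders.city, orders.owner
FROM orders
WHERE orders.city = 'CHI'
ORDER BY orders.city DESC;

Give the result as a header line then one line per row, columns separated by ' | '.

After WHERE (1 rows):
orders.dept | orders.city | orders.owner
eng | CHI | eve
After SELECT (1 rows):
orders.city | orders.owner
CHI | eve
After ORDER BY (1 rows):
orders.city | orders.owner
CHI | eve

== RESULT ==
orders.city | orders.owner
CHI | eve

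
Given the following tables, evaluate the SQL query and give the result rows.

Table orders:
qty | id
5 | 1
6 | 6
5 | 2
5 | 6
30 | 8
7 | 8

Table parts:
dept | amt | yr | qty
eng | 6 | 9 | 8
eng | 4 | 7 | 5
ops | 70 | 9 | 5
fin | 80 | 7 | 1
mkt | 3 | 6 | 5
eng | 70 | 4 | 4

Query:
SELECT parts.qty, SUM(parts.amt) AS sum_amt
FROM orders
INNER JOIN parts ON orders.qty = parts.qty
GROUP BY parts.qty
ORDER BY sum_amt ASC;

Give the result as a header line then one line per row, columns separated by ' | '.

== RESULT ==
parts.qty | sum_amt
5 | 231

Derivation:
After JOIN parts (9 rows):
orders.qty | orders.id | parts.dept | parts.amt | parts.yr | parts.qty
5 | 1 | eng | 4 | 7 | 5
5 | 1 | ops | 70 | 9 | 5
5 | 1 | mkt | 3 | 6 | 5
5 | 2 | eng | 4 | 7 | 5
5 | 2 | ops | 70 | 9 | 5
5 | 2 | mkt | 3 | 6 | 5
5 | 6 | eng | 4 | 7 | 5
5 | 6 | ops | 70 | 9 | 5
5 | 6 | mkt | 3 | 6 | 5
After GROUP BY (1 rows):
parts.qty | sum_amt
5 | 231
After ORDER BY (1 rows):
parts.qty | sum_amt
5 | 231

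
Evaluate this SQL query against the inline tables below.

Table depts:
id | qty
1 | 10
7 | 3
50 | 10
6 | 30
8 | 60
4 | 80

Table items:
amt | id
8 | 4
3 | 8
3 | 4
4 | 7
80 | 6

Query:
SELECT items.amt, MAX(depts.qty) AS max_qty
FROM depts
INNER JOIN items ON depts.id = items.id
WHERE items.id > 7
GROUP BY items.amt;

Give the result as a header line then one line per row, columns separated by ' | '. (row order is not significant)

After JOIN items (5 rows):
depts.id | depts.qty | items.amt | items.id
7 | 3 | 4 | 7
6 | 30 | 80 | 6
8 | 60 | 3 | 8
4 | 80 | 8 | 4
4 | 80 | 3 | 4
After WHERE (1 rows):
depts.id | depts.qty | items.amt | items.id
8 | 60 | 3 | 8
After GROUP BY (1 rows):
items.amt | max_qty
3 | 60

== RESULT ==
items.amt | max_qty
3 | 60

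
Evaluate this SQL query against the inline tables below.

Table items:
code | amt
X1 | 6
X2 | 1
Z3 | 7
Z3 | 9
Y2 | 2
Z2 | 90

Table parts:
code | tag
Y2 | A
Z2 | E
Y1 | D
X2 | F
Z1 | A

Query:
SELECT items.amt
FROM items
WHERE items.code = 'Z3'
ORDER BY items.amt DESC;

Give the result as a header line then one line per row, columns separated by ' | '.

== RESULT ==
items.amt
9
7

Derivation:
After WHERE (2 rows):
items.code | items.amt
Z3 | 7
Z3 | 9
After SELECT (2 rows):
items.amt
7
9
After ORDER BY (2 rows):
items.amt
9
7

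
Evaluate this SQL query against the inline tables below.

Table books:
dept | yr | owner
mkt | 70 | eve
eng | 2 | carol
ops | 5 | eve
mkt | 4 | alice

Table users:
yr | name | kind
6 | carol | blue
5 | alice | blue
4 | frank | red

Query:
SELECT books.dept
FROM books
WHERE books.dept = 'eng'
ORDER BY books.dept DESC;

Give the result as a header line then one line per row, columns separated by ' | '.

== RESULT ==
books.dept
eng

Derivation:
After WHERE (1 rows):
books.dept | books.yr | books.owner
eng | 2 | carol
After SELECT (1 rows):
books.dept
eng
After ORDER BY (1 rows):
books.dept
eng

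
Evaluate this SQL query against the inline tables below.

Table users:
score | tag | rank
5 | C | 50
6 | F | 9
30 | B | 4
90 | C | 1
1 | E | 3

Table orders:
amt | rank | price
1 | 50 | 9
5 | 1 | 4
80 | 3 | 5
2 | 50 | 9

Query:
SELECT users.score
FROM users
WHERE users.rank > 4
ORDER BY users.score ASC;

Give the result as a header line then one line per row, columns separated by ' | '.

After WHERE (2 rows):
users.score | users.tag | users.rank
5 | C | 50
6 | F | 9
After SELECT (2 rows):
users.score
5
6
After ORDER BY (2 rows):
users.score
5
6

== RESULT ==
users.score
5
6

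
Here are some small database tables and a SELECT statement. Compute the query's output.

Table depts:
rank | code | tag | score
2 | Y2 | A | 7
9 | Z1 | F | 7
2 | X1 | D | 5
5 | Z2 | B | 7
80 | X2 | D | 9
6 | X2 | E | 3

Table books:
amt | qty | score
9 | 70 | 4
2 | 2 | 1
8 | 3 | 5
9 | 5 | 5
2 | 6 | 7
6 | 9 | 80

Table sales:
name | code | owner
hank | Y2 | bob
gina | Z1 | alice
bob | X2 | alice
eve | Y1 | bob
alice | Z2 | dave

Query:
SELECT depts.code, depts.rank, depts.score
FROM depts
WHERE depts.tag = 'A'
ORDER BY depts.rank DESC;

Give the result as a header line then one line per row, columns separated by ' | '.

After WHERE (1 rows):
depts.rank | depts.code | depts.tag | depts.score
2 | Y2 | A | 7
After SELECT (1 rows):
depts.code | depts.rank | depts.score
Y2 | 2 | 7
After ORDER BY (1 rows):
depts.code | depts.rank | depts.score
Y2 | 2 | 7

== RESULT ==
depts.code | depts.rank | depts.score
Y2 | 2 | 7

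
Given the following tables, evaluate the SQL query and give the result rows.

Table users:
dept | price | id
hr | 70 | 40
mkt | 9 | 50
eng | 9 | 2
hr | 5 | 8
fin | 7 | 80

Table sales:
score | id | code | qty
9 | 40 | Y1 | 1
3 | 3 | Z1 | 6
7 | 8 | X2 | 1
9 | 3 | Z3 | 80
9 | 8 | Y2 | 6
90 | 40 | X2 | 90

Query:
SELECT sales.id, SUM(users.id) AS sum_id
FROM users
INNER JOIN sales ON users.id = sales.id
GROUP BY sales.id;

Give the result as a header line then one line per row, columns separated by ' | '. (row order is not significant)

== RESULT ==
sales.id | sum_id
40 | 80
8 | 16

Derivation:
After JOIN sales (4 rows):
users.dept | users.price | users.id | sales.score | sales.id | sales.code | sales.qty
hr | 70 | 40 | 9 | 40 | Y1 | 1
hr | 70 | 40 | 90 | 40 | X2 | 90
hr | 5 | 8 | 7 | 8 | X2 | 1
hr | 5 | 8 | 9 | 8 | Y2 | 6
After GROUP BY (2 rows):
sales.id | sum_id
40 | 80
8 | 16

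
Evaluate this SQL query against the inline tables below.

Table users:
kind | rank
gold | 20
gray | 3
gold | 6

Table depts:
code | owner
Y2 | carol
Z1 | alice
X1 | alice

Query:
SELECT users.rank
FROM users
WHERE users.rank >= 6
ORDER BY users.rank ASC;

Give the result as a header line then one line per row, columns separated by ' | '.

After WHERE (2 rows):
users.kind | users.rank
gold | 20
gold | 6
After SELECT (2 rows):
users.rank
20
6
After ORDER BY (2 rows):
users.rank
6
20

== RESULT ==
users.rank
6
20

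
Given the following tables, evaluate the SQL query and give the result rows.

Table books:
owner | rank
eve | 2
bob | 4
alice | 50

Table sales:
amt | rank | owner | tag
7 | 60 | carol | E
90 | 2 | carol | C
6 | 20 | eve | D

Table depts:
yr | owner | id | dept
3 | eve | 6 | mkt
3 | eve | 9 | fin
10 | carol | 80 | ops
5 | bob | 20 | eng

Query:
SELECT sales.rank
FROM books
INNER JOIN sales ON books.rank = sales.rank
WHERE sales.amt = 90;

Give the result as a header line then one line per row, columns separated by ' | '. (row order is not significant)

After JOIN sales (1 rows):
books.owner | books.rank | sales.amt | sales.rank | sales.owner | sales.tag
eve | 2 | 90 | 2 | carol | C
After WHERE (1 rows):
books.owner | books.rank | sales.amt | sales.rank | sales.owner | sales.tag
eve | 2 | 90 | 2 | carol | C
After SELECT (1 rows):
sales.rank
2

== RESULT ==
sales.rank
2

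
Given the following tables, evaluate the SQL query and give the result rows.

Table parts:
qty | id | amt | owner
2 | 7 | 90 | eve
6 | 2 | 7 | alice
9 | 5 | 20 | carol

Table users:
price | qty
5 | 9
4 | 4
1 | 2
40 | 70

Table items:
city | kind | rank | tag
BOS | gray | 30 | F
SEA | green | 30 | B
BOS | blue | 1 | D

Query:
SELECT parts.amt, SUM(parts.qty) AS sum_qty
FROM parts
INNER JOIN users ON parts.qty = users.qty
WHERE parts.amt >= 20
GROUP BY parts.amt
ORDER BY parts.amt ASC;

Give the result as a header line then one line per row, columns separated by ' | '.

After JOIN users (2 rows):
parts.qty | parts.id | parts.amt | parts.owner | users.price | users.qty
2 | 7 | 90 | eve | 1 | 2
9 | 5 | 20 | carol | 5 | 9
After WHERE (2 rows):
parts.qty | parts.id | parts.amt | parts.owner | users.price | users.qty
2 | 7 | 90 | eve | 1 | 2
9 | 5 | 20 | carol | 5 | 9
After GROUP BY (2 rows):
parts.amt | sum_qty
90 | 2
20 | 9
After ORDER BY (2 rows):
parts.amt | sum_qty
20 | 9
90 | 2

== RESULT ==
parts.amt | sum_qty
20 | 9
90 | 2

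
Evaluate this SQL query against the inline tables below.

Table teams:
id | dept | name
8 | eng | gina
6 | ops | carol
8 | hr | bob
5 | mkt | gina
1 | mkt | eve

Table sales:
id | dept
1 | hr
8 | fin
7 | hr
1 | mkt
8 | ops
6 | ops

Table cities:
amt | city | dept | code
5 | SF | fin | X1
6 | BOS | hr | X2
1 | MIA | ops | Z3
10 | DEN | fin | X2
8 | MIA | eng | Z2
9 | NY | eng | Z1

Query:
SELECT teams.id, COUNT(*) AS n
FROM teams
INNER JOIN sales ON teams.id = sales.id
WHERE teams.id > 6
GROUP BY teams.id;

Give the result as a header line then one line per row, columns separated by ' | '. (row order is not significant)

== RESULT ==
teams.id | n
8 | 4

Derivation:
After JOIN sales (7 rows):
teams.id | teams.dept | teams.name | sales.id | sales.dept
8 | eng | gina | 8 | fin
8 | eng | gina | 8 | ops
6 | ops | carol | 6 | ops
8 | hr | bob | 8 | fin
8 | hr | bob | 8 | ops
1 | mkt | eve | 1 | hr
1 | mkt | eve | 1 | mkt
After WHERE (4 rows):
teams.id | teams.dept | teams.name | sales.id | sales.dept
8 | eng | gina | 8 | fin
8 | eng | gina | 8 | ops
8 | hr | bob | 8 | fin
8 | hr | bob | 8 | ops
After GROUP BY (1 rows):
teams.id | n
8 | 4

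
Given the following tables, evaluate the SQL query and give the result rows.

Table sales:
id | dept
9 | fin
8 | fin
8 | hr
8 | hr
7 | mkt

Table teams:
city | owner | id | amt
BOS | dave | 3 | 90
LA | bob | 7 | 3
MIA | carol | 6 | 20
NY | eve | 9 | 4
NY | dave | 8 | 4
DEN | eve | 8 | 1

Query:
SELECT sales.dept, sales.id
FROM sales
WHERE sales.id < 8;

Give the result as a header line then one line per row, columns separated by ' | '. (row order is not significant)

== RESULT ==
sales.dept | sales.id
mkt | 7

Derivation:
After WHERE (1 rows):
sales.id | sales.dept
7 | mkt
After SELECT (1 rows):
sales.dept | sales.id
mkt | 7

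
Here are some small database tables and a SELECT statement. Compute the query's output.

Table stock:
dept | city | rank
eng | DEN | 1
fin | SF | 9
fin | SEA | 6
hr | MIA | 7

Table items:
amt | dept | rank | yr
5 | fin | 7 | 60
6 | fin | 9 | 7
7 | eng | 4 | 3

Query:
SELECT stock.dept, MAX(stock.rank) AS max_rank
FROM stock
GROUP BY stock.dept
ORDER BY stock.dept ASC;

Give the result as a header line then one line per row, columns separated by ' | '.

After GROUP BY (3 rows):
stock.dept | max_rank
eng | 1
fin | 9
hr | 7
After ORDER BY (3 rows):
stock.dept | max_rank
eng | 1
fin | 9
hr | 7

== RESULT ==
stock.dept | max_rank
eng | 1
fin | 9
hr | 7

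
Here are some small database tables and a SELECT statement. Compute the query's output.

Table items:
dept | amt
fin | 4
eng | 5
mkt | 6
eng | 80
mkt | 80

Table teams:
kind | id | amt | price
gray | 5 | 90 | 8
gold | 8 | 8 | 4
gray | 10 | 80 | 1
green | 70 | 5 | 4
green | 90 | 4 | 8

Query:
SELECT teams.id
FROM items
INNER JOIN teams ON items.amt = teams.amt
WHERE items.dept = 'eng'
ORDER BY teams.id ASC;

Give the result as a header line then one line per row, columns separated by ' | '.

== RESULT ==
teams.id
10
70

Derivation:
After JOIN teams (4 rows):
items.dept | items.amt | teams.kind | teams.id | teams.amt | teams.price
fin | 4 | green | 90 | 4 | 8
eng | 5 | green | 70 | 5 | 4
eng | 80 | gray | 10 | 80 | 1
mkt | 80 | gray | 10 | 80 | 1
After WHERE (2 rows):
items.dept | items.amt | teams.kind | teams.id | teams.amt | teams.price
eng | 5 | green | 70 | 5 | 4
eng | 80 | gray | 10 | 80 | 1
After SELECT (2 rows):
teams.id
70
10
After ORDER BY (2 rows):
teams.id
10
70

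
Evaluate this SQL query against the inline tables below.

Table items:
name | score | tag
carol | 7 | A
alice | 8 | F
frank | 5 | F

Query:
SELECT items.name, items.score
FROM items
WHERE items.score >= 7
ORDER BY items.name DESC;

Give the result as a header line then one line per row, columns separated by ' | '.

After WHERE (2 rows):
items.name | items.score | items.tag
carol | 7 | A
alice | 8 | F
After SELECT (2 rows):
items.name | items.score
carol | 7
alice | 8
After ORDER BY (2 rows):
items.name | items.score
carol | 7
alice | 8

== RESULT ==
items.name | items.score
carol | 7
alice | 8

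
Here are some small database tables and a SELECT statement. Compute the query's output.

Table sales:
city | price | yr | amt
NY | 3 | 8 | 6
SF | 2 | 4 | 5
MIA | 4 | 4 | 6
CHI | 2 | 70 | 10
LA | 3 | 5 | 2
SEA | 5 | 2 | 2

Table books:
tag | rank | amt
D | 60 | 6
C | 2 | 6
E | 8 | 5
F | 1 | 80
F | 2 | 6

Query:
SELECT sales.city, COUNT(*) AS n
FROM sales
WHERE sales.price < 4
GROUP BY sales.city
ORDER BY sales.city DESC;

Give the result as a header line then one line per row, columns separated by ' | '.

== RESULT ==
sales.city | n
SF | 1
NY | 1
LA | 1
CHI | 1

Derivation:
After WHERE (4 rows):
sales.city | sales.price | sales.yr | sales.amt
NY | 3 | 8 | 6
SF | 2 | 4 | 5
CHI | 2 | 70 | 10
LA | 3 | 5 | 2
After GROUP BY (4 rows):
sales.city | n
NY | 1
SF | 1
CHI | 1
LA | 1
After ORDER BY (4 rows):
sales.city | n
SF | 1
NY | 1
LA | 1
CHI | 1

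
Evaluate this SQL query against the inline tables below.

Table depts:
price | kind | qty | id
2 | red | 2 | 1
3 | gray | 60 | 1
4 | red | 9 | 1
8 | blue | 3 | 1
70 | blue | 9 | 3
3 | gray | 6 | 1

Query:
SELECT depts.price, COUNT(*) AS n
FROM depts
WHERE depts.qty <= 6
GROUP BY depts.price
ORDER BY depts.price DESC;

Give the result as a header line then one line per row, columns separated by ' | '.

== RESULT ==
depts.price | n
8 | 1
3 | 1
2 | 1

Derivation:
After WHERE (3 rows):
depts.price | depts.kind | depts.qty | depts.id
2 | red | 2 | 1
8 | blue | 3 | 1
3 | gray | 6 | 1
After GROUP BY (3 rows):
depts.price | n
2 | 1
8 | 1
3 | 1
After ORDER BY (3 rows):
depts.price | n
8 | 1
3 | 1
2 | 1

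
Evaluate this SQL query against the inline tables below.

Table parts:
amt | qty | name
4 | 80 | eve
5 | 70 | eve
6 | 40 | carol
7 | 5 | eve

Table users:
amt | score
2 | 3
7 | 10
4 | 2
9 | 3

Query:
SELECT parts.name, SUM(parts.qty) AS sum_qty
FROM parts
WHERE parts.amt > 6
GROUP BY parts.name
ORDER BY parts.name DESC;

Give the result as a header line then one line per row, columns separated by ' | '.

== RESULT ==
parts.name | sum_qty
eve | 5

Derivation:
After WHERE (1 rows):
parts.amt | parts.qty | parts.name
7 | 5 | eve
After GROUP BY (1 rows):
parts.name | sum_qty
eve | 5
After ORDER BY (1 rows):
parts.name | sum_qty
eve | 5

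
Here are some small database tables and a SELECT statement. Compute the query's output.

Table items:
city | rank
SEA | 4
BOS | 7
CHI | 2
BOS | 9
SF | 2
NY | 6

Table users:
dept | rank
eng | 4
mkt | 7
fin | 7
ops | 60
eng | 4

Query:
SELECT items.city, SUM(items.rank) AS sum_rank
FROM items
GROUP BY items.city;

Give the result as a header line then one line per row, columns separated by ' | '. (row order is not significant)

== RESULT ==
items.city | sum_rank
SEA | 4
BOS | 16
CHI | 2
SF | 2
NY | 6

Derivation:
After GROUP BY (5 rows):
items.city | sum_rank
SEA | 4
BOS | 16
CHI | 2
SF | 2
NY | 6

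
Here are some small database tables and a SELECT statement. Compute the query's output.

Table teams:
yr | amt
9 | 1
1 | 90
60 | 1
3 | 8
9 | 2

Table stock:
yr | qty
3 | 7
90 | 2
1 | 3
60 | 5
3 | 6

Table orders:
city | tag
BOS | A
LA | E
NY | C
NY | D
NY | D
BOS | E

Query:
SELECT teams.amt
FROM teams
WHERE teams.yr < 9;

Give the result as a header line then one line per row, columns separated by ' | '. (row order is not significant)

After WHERE (2 rows):
teams.yr | teams.amt
1 | 90
3 | 8
After SELECT (2 rows):
teams.amt
90
8

== RESULT ==
teams.amt
90
8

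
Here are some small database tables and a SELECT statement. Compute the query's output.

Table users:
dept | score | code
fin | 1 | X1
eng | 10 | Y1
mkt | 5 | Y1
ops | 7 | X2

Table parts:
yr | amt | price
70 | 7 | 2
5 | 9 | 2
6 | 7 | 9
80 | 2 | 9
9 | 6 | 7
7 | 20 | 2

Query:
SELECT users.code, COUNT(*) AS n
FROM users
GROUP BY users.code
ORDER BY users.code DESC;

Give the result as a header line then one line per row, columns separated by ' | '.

== RESULT ==
users.code | n
Y1 | 2
X2 | 1
X1 | 1

Derivation:
After GROUP BY (3 rows):
users.code | n
X1 | 1
Y1 | 2
X2 | 1
After ORDER BY (3 rows):
users.code | n
Y1 | 2
X2 | 1
X1 | 1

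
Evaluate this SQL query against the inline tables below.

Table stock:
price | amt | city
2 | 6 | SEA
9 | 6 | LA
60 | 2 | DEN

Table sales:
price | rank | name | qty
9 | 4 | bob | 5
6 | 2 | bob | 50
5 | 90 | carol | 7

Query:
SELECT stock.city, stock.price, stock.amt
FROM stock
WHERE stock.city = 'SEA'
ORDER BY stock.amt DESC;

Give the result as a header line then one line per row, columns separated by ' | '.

== RESULT ==
stock.city | stock.price | stock.amt
SEA | 2 | 6

Derivation:
After WHERE (1 rows):
stock.price | stock.amt | stock.city
2 | 6 | SEA
After SELECT (1 rows):
stock.city | stock.price | stock.amt
SEA | 2 | 6
After ORDER BY (1 rows):
stock.city | stock.price | stock.amt
SEA | 2 | 6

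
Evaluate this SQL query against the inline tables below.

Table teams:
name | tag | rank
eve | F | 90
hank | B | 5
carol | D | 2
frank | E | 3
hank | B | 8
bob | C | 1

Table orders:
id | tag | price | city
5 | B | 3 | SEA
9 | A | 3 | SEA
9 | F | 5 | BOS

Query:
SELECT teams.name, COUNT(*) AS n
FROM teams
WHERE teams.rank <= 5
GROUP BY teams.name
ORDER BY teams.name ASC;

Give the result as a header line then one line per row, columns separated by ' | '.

== RESULT ==
teams.name | n
bob | 1
carol | 1
frank | 1
hank | 1

Derivation:
After WHERE (4 rows):
teams.name | teams.tag | teams.rank
hank | B | 5
carol | D | 2
frank | E | 3
bob | C | 1
After GROUP BY (4 rows):
teams.name | n
hank | 1
carol | 1
frank | 1
bob | 1
After ORDER BY (4 rows):
teams.name | n
bob | 1
carol | 1
frank | 1
hank | 1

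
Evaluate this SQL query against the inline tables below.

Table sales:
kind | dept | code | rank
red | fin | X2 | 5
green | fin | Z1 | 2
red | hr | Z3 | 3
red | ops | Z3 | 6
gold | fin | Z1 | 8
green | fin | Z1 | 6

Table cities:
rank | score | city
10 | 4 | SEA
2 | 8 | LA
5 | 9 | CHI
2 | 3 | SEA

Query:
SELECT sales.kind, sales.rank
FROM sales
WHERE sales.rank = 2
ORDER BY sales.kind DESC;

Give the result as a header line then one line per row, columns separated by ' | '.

== RESULT ==
sales.kind | sales.rank
green | 2

Derivation:
After WHERE (1 rows):
sales.kind | sales.dept | sales.code | sales.rank
green | fin | Z1 | 2
After SELECT (1 rows):
sales.kind | sales.rank
green | 2
After ORDER BY (1 rows):
sales.kind | sales.rank
green | 2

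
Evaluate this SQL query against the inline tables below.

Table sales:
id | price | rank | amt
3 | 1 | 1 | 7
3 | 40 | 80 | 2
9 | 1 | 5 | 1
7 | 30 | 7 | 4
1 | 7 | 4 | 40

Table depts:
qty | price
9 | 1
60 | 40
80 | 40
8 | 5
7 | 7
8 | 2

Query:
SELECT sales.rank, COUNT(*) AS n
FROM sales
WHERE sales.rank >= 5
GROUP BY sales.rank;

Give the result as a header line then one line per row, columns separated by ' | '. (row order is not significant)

After WHERE (3 rows):
sales.id | sales.price | sales.rank | sales.amt
3 | 40 | 80 | 2
9 | 1 | 5 | 1
7 | 30 | 7 | 4
After GROUP BY (3 rows):
sales.rank | n
80 | 1
5 | 1
7 | 1

== RESULT ==
sales.rank | n
80 | 1
5 | 1
7 | 1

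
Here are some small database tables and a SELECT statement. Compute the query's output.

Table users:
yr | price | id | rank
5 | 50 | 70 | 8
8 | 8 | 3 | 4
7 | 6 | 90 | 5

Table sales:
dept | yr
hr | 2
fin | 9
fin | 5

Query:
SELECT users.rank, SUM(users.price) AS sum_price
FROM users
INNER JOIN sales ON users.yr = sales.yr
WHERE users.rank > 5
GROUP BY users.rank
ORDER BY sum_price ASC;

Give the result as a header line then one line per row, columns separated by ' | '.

== RESULT ==
users.rank | sum_price
8 | 50

Derivation:
After JOIN sales (1 rows):
users.yr | users.price | users.id | users.rank | sales.dept | sales.yr
5 | 50 | 70 | 8 | fin | 5
After WHERE (1 rows):
users.yr | users.price | users.id | users.rank | sales.dept | sales.yr
5 | 50 | 70 | 8 | fin | 5
After GROUP BY (1 rows):
users.rank | sum_price
8 | 50
After ORDER BY (1 rows):
users.rank | sum_price
8 | 50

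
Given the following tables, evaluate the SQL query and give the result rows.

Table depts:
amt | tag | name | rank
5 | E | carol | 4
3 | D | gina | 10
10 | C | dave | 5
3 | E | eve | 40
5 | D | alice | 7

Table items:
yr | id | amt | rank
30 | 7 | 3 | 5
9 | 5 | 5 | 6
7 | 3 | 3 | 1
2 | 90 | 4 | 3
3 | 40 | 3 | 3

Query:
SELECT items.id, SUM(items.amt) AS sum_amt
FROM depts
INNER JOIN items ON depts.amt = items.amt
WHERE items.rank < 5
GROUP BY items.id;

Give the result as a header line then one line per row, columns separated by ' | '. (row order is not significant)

== RESULT ==
items.id | sum_amt
3 | 6
40 | 6

Derivation:
After JOIN items (8 rows):
depts.amt | depts.tag | depts.name | depts.rank | items.yr | items.id | items.amt | items.rank
5 | E | carol | 4 | 9 | 5 | 5 | 6
3 | D | gina | 10 | 30 | 7 | 3 | 5
3 | D | gina | 10 | 7 | 3 | 3 | 1
3 | D | gina | 10 | 3 | 40 | 3 | 3
3 | E | eve | 40 | 30 | 7 | 3 | 5
3 | E | eve | 40 | 7 | 3 | 3 | 1
3 | E | eve | 40 | 3 | 40 | 3 | 3
5 | D | alice | 7 | 9 | 5 | 5 | 6
After WHERE (4 rows):
depts.amt | depts.tag | depts.name | depts.rank | items.yr | items.id | items.amt | items.rank
3 | D | gina | 10 | 7 | 3 | 3 | 1
3 | D | gina | 10 | 3 | 40 | 3 | 3
3 | E | eve | 40 | 7 | 3 | 3 | 1
3 | E | eve | 40 | 3 | 40 | 3 | 3
After GROUP BY (2 rows):
items.id | sum_amt
3 | 6
40 | 6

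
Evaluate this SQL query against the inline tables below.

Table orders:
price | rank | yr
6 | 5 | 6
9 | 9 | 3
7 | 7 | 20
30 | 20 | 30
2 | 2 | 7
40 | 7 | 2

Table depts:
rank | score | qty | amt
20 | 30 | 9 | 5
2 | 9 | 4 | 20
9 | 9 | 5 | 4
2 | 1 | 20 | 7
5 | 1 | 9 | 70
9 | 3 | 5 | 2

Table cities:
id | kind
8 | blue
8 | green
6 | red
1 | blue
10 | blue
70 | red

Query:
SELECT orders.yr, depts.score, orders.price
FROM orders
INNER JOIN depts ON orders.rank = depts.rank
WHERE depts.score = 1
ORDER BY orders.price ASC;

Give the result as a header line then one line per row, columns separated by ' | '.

== RESULT ==
orders.yr | depts.score | orders.price
7 | 1 | 2
6 | 1 | 6

Derivation:
After JOIN depts (6 rows):
orders.price | orders.rank | orders.yr | depts.rank | depts.score | depts.qty | depts.amt
6 | 5 | 6 | 5 | 1 | 9 | 70
9 | 9 | 3 | 9 | 9 | 5 | 4
9 | 9 | 3 | 9 | 3 | 5 | 2
30 | 20 | 30 | 20 | 30 | 9 | 5
2 | 2 | 7 | 2 | 9 | 4 | 20
2 | 2 | 7 | 2 | 1 | 20 | 7
After WHERE (2 rows):
orders.price | orders.rank | orders.yr | depts.rank | depts.score | depts.qty | depts.amt
6 | 5 | 6 | 5 | 1 | 9 | 70
2 | 2 | 7 | 2 | 1 | 20 | 7
After SELECT (2 rows):
orders.yr | depts.score | orders.price
6 | 1 | 6
7 | 1 | 2
After ORDER BY (2 rows):
orders.yr | depts.score | orders.price
7 | 1 | 2
6 | 1 | 6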